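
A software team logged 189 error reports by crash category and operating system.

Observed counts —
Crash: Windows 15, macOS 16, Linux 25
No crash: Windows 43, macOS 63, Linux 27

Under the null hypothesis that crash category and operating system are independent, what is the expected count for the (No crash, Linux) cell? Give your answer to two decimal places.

36.59

Row total (No crash) = 133; column total (Linux) = 52; grand total N = 189.
Expected count = (row total × column total) / N = 133 × 52 / 189 = 36.59.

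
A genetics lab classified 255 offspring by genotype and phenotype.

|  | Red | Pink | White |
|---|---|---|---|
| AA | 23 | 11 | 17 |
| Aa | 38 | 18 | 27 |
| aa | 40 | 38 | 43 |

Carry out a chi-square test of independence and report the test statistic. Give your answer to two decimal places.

4.95

Row totals: 51, 83, 121. Column totals: 101, 67, 87. Grand total N = 255.
Expected counts (row total × column total / N):
  AA, Red: 51×101/255 = 20.200
  AA, Pink: 51×67/255 = 13.400
  AA, White: 51×87/255 = 17.400
  Aa, Red: 83×101/255 = 32.875
  Aa, Pink: 83×67/255 = 21.808
  Aa, White: 83×87/255 = 28.318
  aa, Red: 121×101/255 = 47.925
  aa, Pink: 121×67/255 = 31.792
  aa, White: 121×87/255 = 41.282
Contributions (O − E)²/E:
  (23 − 20.200)²/20.200 = 0.3881
  (11 − 13.400)²/13.400 = 0.4299
  (17 − 17.400)²/17.400 = 0.0092
  (38 − 32.875)²/32.875 = 0.7990
  (18 − 21.808)²/21.808 = 0.6649
  (27 − 28.318)²/28.318 = 0.0613
  (40 − 47.925)²/47.925 = 1.3105
  (38 − 31.792)²/31.792 = 1.2122
  (43 − 41.282)²/41.282 = 0.0715
χ² = 0.3881 + 0.4299 + 0.0092 + 0.7990 + 0.6649 + 0.0613 + 1.3105 + 1.2122 + 0.0715 = 4.95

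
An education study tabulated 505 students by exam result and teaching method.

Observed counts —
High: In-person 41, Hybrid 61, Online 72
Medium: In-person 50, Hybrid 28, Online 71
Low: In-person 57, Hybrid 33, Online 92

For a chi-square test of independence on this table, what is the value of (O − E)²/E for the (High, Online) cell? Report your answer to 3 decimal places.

Row total (High) = 174; column total (Online) = 235; N = 505.
Expected count E = 174 × 235 / 505 = 80.9703.
Contribution = (O − E)²/E = (72 − 80.9703)² / 80.9703 = 0.994.

0.994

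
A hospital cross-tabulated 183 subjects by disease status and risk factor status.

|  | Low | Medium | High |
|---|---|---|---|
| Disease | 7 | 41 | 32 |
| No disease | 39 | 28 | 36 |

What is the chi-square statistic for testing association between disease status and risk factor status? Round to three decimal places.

22.409

Row totals: 80, 103. Column totals: 46, 69, 68. Grand total N = 183.
Expected counts (row total × column total / N):
  Disease, Low: 80×46/183 = 20.10929
  Disease, Medium: 80×69/183 = 30.16393
  Disease, High: 80×68/183 = 29.72678
  No disease, Low: 103×46/183 = 25.89071
  No disease, Medium: 103×69/183 = 38.83607
  No disease, High: 103×68/183 = 38.27322
Contributions (O − E)²/E:
  (7 − 20.10929)²/20.10929 = 8.5460
  (41 − 30.16393)²/30.16393 = 3.8927
  (32 − 29.72678)²/29.72678 = 0.1738
  (39 − 25.89071)²/25.89071 = 6.6377
  (28 − 38.83607)²/38.83607 = 3.0235
  (36 − 38.27322)²/38.27322 = 0.1350
χ² = 8.5460 + 3.8927 + 0.1738 + 6.6377 + 3.0235 + 0.1350 = 22.409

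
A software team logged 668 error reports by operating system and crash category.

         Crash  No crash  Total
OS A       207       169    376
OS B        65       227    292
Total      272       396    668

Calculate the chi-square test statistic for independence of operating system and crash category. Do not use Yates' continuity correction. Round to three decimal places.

Grand total N = 668.
Expected counts (row total × column total / N):
  OS A, Crash: 376×272/668 = 153.1018
  OS A, No crash: 376×396/668 = 222.8982
  OS B, Crash: 292×272/668 = 118.8982
  OS B, No crash: 292×396/668 = 173.1018
Contributions (O − E)²/E:
  (207 − 153.1018)²/153.1018 = 18.9744
  (169 − 222.8982)²/222.8982 = 13.0329
  (65 − 118.8982)²/118.8982 = 24.4328
  (227 − 173.1018)²/173.1018 = 16.7821
χ² = 18.9744 + 13.0329 + 24.4328 + 16.7821 = 73.222

73.222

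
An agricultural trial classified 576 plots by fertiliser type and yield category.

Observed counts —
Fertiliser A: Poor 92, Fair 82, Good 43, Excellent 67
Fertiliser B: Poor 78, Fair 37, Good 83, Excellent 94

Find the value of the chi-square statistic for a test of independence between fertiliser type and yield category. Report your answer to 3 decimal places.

35.292

Row totals: 284, 292. Column totals: 170, 119, 126, 161. Grand total N = 576.
Expected counts (row total × column total / N):
  Fertiliser A, Poor: 284×170/576 = 83.8194
  Fertiliser A, Fair: 284×119/576 = 58.6736
  Fertiliser A, Good: 284×126/576 = 62.1250
  Fertiliser A, Excellent: 284×161/576 = 79.3819
  Fertiliser B, Poor: 292×170/576 = 86.1806
  Fertiliser B, Fair: 292×119/576 = 60.3264
  Fertiliser B, Good: 292×126/576 = 63.8750
  Fertiliser B, Excellent: 292×161/576 = 81.6181
Contributions (O − E)²/E:
  (92 − 83.8194)²/83.8194 = 0.7984
  (82 − 58.6736)²/58.6736 = 9.2737
  (43 − 62.1250)²/62.1250 = 5.8876
  (67 − 79.3819)²/79.3819 = 1.9313
  (78 − 86.1806)²/86.1806 = 0.7765
  (37 − 60.3264)²/60.3264 = 9.0196
  (83 − 63.8750)²/63.8750 = 5.7263
  (94 − 81.6181)²/81.6181 = 1.8784
χ² = 0.7984 + 9.2737 + 5.8876 + 1.9313 + 0.7765 + 9.0196 + 5.7263 + 1.8784 = 35.292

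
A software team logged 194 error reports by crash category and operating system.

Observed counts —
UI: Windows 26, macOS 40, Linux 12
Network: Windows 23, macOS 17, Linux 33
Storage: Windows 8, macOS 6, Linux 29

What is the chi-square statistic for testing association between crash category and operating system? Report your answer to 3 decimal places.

Row totals: 78, 73, 43. Column totals: 57, 63, 74. Grand total N = 194.
Expected counts (row total × column total / N):
  UI, Windows: 78×57/194 = 22.91753
  UI, macOS: 78×63/194 = 25.32990
  UI, Linux: 78×74/194 = 29.75258
  Network, Windows: 73×57/194 = 21.44845
  Network, macOS: 73×63/194 = 23.70619
  Network, Linux: 73×74/194 = 27.84536
  Storage, Windows: 43×57/194 = 12.63402
  Storage, macOS: 43×63/194 = 13.96392
  Storage, Linux: 43×74/194 = 16.40206
Contributions (O − E)²/E:
  (26 − 22.91753)²/22.91753 = 0.4146
  (40 − 25.32990)²/25.32990 = 8.4964
  (12 − 29.75258)²/29.75258 = 10.5925
  (23 − 21.44845)²/21.44845 = 0.1122
  (17 − 23.70619)²/23.70619 = 1.8971
  (33 − 27.84536)²/27.84536 = 0.9542
  (8 − 12.63402)²/12.63402 = 1.6997
  (6 − 13.96392)²/13.96392 = 4.5420
  (29 − 16.40206)²/16.40206 = 9.6761
χ² = 0.4146 + 8.4964 + 10.5925 + 0.1122 + 1.8971 + 0.9542 + 1.6997 + 4.5420 + 9.6761 = 38.385

38.385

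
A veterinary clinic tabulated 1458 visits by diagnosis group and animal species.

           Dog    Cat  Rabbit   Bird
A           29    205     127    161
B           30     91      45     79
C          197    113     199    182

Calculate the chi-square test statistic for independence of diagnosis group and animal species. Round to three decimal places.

169.649

Row totals: 522, 245, 691. Column totals: 256, 409, 371, 422. Grand total N = 1458.
Expected counts (row total × column total / N):
  A, Dog: 522×256/1458 = 91.6543
  A, Cat: 522×409/1458 = 146.4321
  A, Rabbit: 522×371/1458 = 132.8272
  A, Bird: 522×422/1458 = 151.0864
  B, Dog: 245×256/1458 = 43.0178
  B, Cat: 245×409/1458 = 68.7277
  B, Rabbit: 245×371/1458 = 62.3422
  B, Bird: 245×422/1458 = 70.9122
  C, Dog: 691×256/1458 = 121.3278
  C, Cat: 691×409/1458 = 193.8402
  C, Rabbit: 691×371/1458 = 175.8306
  C, Bird: 691×422/1458 = 200.0014
Contributions (O − E)²/E:
  (29 − 91.6543)²/91.6543 = 42.8301
  (205 − 146.4321)²/146.4321 = 23.4252
  (127 − 132.8272)²/132.8272 = 0.2556
  (161 − 151.0864)²/151.0864 = 0.6505
  (30 − 43.0178)²/43.0178 = 3.9394
  (91 − 68.7277)²/68.7277 = 7.2177
  (45 − 62.3422)²/62.3422 = 4.8242
  (79 − 70.9122)²/70.9122 = 0.9224
  (197 − 121.3278)²/121.3278 = 47.1968
  (113 − 193.8402)²/193.8402 = 33.7140
  (199 − 175.8306)²/175.8306 = 3.0531
  (182 − 200.0014)²/200.0014 = 1.6202
χ² = 42.8301 + 23.4252 + 0.2556 + 0.6505 + 3.9394 + 7.2177 + 4.8242 + 0.9224 + 47.1968 + 33.7140 + 3.0531 + 1.6202 = 169.649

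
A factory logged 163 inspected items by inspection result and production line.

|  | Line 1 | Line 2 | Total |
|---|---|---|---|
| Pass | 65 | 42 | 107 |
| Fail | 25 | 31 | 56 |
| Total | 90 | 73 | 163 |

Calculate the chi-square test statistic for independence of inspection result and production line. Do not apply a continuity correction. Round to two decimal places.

3.86

Grand total N = 163.
Expected counts (row total × column total / N):
  Pass, Line 1: 107×90/163 = 59.080
  Pass, Line 2: 107×73/163 = 47.920
  Fail, Line 1: 56×90/163 = 30.920
  Fail, Line 2: 56×73/163 = 25.080
Contributions (O − E)²/E:
  (65 − 59.080)²/59.080 = 0.5932
  (42 − 47.920)²/47.920 = 0.7314
  (25 − 30.920)²/30.920 = 1.1335
  (31 − 25.080)²/25.080 = 1.3974
χ² = 0.5932 + 0.7314 + 1.1335 + 1.3974 = 3.86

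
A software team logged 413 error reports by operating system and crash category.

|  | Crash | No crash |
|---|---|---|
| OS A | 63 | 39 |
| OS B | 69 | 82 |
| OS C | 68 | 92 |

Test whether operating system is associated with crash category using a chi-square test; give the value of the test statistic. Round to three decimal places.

Row totals: 102, 151, 160. Column totals: 200, 213. Grand total N = 413.
Expected counts (row total × column total / N):
  OS A, Crash: 102×200/413 = 49.3947
  OS A, No crash: 102×213/413 = 52.6053
  OS B, Crash: 151×200/413 = 73.1235
  OS B, No crash: 151×213/413 = 77.8765
  OS C, Crash: 160×200/413 = 77.4818
  OS C, No crash: 160×213/413 = 82.5182
Contributions (O − E)²/E:
  (63 − 49.3947)²/49.3947 = 3.7475
  (39 − 52.6053)²/52.6053 = 3.5187
  (69 − 73.1235)²/73.1235 = 0.2325
  (82 − 77.8765)²/77.8765 = 0.2183
  (68 − 77.4818)²/77.4818 = 1.1603
  (92 − 82.5182)²/82.5182 = 1.0895
χ² = 3.7475 + 3.5187 + 0.2325 + 0.2183 + 1.1603 + 1.0895 = 9.967

9.967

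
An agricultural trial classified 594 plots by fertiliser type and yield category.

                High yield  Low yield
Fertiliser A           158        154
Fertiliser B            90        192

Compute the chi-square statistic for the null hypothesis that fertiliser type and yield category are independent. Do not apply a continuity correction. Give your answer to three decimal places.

Row totals: 312, 282. Column totals: 248, 346. Grand total N = 594.
Expected counts (row total × column total / N):
  Fertiliser A, High yield: 312×248/594 = 130.2626
  Fertiliser A, Low yield: 312×346/594 = 181.7374
  Fertiliser B, High yield: 282×248/594 = 117.7374
  Fertiliser B, Low yield: 282×346/594 = 164.2626
Contributions (O − E)²/E:
  (158 − 130.2626)²/130.2626 = 5.9062
  (154 − 181.7374)²/181.7374 = 4.2334
  (90 − 117.7374)²/117.7374 = 6.5346
  (192 − 164.2626)²/164.2626 = 4.6837
χ² = 5.9062 + 4.2334 + 6.5346 + 4.6837 = 21.358

21.358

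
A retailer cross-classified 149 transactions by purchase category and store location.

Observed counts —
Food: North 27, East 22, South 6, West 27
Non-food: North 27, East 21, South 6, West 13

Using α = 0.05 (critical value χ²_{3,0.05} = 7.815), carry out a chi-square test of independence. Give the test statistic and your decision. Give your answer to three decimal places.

3.448; fail to reject H₀

Row totals: 82, 67. Column totals: 54, 43, 12, 40. Grand total N = 149.
Expected counts (row total × column total / N):
  Food, North: 82×54/149 = 29.7181
  Food, East: 82×43/149 = 23.6644
  Food, South: 82×12/149 = 6.6040
  Food, West: 82×40/149 = 22.0134
  Non-food, North: 67×54/149 = 24.2819
  Non-food, East: 67×43/149 = 19.3356
  Non-food, South: 67×12/149 = 5.3960
  Non-food, West: 67×40/149 = 17.9866
Contributions (O − E)²/E:
  (27 − 29.7181)²/29.7181 = 0.2486
  (22 − 23.6644)²/23.6644 = 0.1171
  (6 − 6.6040)²/6.6040 = 0.0552
  (27 − 22.0134)²/22.0134 = 1.1296
  (27 − 24.2819)²/24.2819 = 0.3043
  (21 − 19.3356)²/19.3356 = 0.1433
  (6 − 5.3960)²/5.3960 = 0.0676
  (13 − 17.9866)²/17.9866 = 1.3825
χ² = 0.2486 + 0.1171 + 0.0552 + 1.1296 + 0.3043 + 0.1433 + 0.0676 + 1.3825 = 3.448
df = (2−1)(4−1) = 3. Since 3.448 < 7.815, fail to reject the null hypothesis of independence at α = 0.05.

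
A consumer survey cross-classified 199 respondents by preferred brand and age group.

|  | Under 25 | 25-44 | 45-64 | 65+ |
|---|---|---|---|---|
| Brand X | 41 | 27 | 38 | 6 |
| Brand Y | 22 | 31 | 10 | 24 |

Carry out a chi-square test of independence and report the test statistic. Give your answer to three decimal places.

30.480

Row totals: 112, 87. Column totals: 63, 58, 48, 30. Grand total N = 199.
Expected counts (row total × column total / N):
  Brand X, Under 25: 112×63/199 = 35.4573
  Brand X, 25-44: 112×58/199 = 32.6432
  Brand X, 45-64: 112×48/199 = 27.0151
  Brand X, 65+: 112×30/199 = 16.8844
  Brand Y, Under 25: 87×63/199 = 27.5427
  Brand Y, 25-44: 87×58/199 = 25.3568
  Brand Y, 45-64: 87×48/199 = 20.9849
  Brand Y, 65+: 87×30/199 = 13.1156
Contributions (O − E)²/E:
  (41 − 35.4573)²/35.4573 = 0.8664
  (27 − 32.6432)²/32.6432 = 0.9756
  (38 − 27.0151)²/27.0151 = 4.4667
  (6 − 16.8844)²/16.8844 = 7.0165
  (22 − 27.5427)²/27.5427 = 1.1154
  (31 − 25.3568)²/25.3568 = 1.2559
  (10 − 20.9849)²/20.9849 = 5.7502
  (24 − 13.1156)²/13.1156 = 9.0328
χ² = 0.8664 + 0.9756 + 4.4667 + 7.0165 + 1.1154 + 1.2559 + 5.7502 + 9.0328 = 30.480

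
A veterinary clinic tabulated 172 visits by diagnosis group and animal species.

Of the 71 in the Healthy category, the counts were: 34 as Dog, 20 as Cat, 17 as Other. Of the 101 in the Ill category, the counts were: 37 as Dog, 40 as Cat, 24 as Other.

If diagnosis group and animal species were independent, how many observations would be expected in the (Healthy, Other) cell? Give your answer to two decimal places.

16.92

Row total (Healthy) = 71; column total (Other) = 41; grand total N = 172.
Expected count = (row total × column total) / N = 71 × 41 / 172 = 16.92.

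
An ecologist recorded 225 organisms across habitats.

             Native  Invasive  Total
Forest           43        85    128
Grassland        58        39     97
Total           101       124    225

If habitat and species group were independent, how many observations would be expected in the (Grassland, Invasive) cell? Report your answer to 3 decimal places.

53.458

Row total (Grassland) = 97; column total (Invasive) = 124; grand total N = 225.
Expected count = (row total × column total) / N = 97 × 124 / 225 = 53.458.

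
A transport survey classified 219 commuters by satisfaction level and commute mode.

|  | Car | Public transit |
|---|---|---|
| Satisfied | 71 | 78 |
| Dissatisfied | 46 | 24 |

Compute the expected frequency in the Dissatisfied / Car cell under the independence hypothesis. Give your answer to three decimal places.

37.397

Row total (Dissatisfied) = 70; column total (Car) = 117; grand total N = 219.
Expected count = (row total × column total) / N = 70 × 117 / 219 = 37.397.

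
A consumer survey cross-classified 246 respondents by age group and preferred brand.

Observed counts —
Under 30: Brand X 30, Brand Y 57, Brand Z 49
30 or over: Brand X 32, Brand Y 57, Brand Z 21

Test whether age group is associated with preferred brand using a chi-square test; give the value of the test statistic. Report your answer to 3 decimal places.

Row totals: 136, 110. Column totals: 62, 114, 70. Grand total N = 246.
Expected counts (row total × column total / N):
  Under 30, Brand X: 136×62/246 = 34.2764
  Under 30, Brand Y: 136×114/246 = 63.0244
  Under 30, Brand Z: 136×70/246 = 38.6992
  30 or over, Brand X: 110×62/246 = 27.7236
  30 or over, Brand Y: 110×114/246 = 50.9756
  30 or over, Brand Z: 110×70/246 = 31.3008
Contributions (O − E)²/E:
  (30 − 34.2764)²/34.2764 = 0.5335
  (57 − 63.0244)²/63.0244 = 0.5759
  (49 − 38.6992)²/38.6992 = 2.7418
  (32 − 27.7236)²/27.7236 = 0.6596
  (57 − 50.9756)²/50.9756 = 0.7120
  (21 − 31.3008)²/31.3008 = 3.3899
χ² = 0.5335 + 0.5759 + 2.7418 + 0.6596 + 0.7120 + 3.3899 = 8.613

8.613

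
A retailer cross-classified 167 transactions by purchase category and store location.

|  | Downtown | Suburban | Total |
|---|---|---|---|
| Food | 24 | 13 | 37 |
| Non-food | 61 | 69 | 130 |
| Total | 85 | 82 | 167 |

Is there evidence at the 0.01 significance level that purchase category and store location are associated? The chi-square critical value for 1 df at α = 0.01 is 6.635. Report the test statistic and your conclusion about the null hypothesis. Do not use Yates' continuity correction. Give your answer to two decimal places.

3.71; fail to reject H₀

Grand total N = 167.
Expected counts (row total × column total / N):
  Food, Downtown: 37×85/167 = 18.832
  Food, Suburban: 37×82/167 = 18.168
  Non-food, Downtown: 130×85/167 = 66.168
  Non-food, Suburban: 130×82/167 = 63.832
Contributions (O − E)²/E:
  (24 − 18.832)²/18.832 = 1.4182
  (13 − 18.168)²/18.168 = 1.4701
  (61 − 66.168)²/66.168 = 0.4036
  (69 − 63.832)²/63.832 = 0.4184
χ² = 1.4182 + 1.4701 + 0.4036 + 0.4184 = 3.71
df = (2−1)(2−1) = 1. Since 3.71 < 6.635, fail to reject the null hypothesis of independence at α = 0.01.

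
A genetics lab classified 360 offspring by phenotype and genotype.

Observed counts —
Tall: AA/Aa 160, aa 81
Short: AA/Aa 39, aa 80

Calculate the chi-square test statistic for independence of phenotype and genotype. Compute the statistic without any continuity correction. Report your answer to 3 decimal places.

Row totals: 241, 119. Column totals: 199, 161. Grand total N = 360.
Expected counts (row total × column total / N):
  Tall, AA/Aa: 241×199/360 = 133.2194
  Tall, aa: 241×161/360 = 107.7806
  Short, AA/Aa: 119×199/360 = 65.7806
  Short, aa: 119×161/360 = 53.2194
Contributions (O − E)²/E:
  (160 − 133.2194)²/133.2194 = 5.3836
  (81 − 107.7806)²/107.7806 = 6.6543
  (39 − 65.7806)²/65.7806 = 10.9029
  (80 − 53.2194)²/53.2194 = 13.4763
χ² = 5.3836 + 6.6543 + 10.9029 + 13.4763 = 36.417

36.417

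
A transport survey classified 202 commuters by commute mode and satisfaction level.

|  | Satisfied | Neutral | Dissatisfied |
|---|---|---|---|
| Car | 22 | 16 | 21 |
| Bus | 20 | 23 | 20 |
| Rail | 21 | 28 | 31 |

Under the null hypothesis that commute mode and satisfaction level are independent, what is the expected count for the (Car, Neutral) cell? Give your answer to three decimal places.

19.569

Row total (Car) = 59; column total (Neutral) = 67; grand total N = 202.
Expected count = (row total × column total) / N = 59 × 67 / 202 = 19.569.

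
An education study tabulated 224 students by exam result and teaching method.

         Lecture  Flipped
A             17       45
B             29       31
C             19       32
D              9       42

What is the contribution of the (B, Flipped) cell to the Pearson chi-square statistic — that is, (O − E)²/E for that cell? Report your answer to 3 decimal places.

Row total (B) = 60; column total (Flipped) = 150; N = 224.
Expected count E = 60 × 150 / 224 = 40.1786.
Contribution = (O − E)²/E = (31 − 40.1786)² / 40.1786 = 2.097.

2.097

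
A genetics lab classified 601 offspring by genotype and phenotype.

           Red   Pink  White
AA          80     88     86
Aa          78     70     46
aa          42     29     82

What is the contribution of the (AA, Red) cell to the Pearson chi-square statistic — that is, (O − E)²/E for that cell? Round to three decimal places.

0.242

Row total (AA) = 254; column total (Red) = 200; N = 601.
Expected count E = 254 × 200 / 601 = 84.5258.
Contribution = (O − E)²/E = (80 − 84.5258)² / 84.5258 = 0.242.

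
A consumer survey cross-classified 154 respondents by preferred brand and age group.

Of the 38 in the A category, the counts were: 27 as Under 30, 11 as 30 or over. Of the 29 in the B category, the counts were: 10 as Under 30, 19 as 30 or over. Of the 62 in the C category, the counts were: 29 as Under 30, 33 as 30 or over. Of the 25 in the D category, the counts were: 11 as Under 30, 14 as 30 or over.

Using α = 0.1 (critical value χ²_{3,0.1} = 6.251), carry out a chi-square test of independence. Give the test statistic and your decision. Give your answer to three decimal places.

Row totals: 38, 29, 62, 25. Column totals: 77, 77. Grand total N = 154.
Expected counts (row total × column total / N):
  A, Under 30: 38×77/154 = 19.0000
  A, 30 or over: 38×77/154 = 19.0000
  B, Under 30: 29×77/154 = 14.5000
  B, 30 or over: 29×77/154 = 14.5000
  C, Under 30: 62×77/154 = 31.0000
  C, 30 or over: 62×77/154 = 31.0000
  D, Under 30: 25×77/154 = 12.5000
  D, 30 or over: 25×77/154 = 12.5000
Contributions (O − E)²/E:
  (27 − 19.0000)²/19.0000 = 3.3684
  (11 − 19.0000)²/19.0000 = 3.3684
  (10 − 14.5000)²/14.5000 = 1.3966
  (19 − 14.5000)²/14.5000 = 1.3966
  (29 − 31.0000)²/31.0000 = 0.1290
  (33 − 31.0000)²/31.0000 = 0.1290
  (11 − 12.5000)²/12.5000 = 0.1800
  (14 − 12.5000)²/12.5000 = 0.1800
χ² = 3.3684 + 3.3684 + 1.3966 + 1.3966 + 0.1290 + 0.1290 + 0.1800 + 0.1800 = 10.148
df = (4−1)(2−1) = 3. Since 10.148 > 6.251, reject the null hypothesis of independence at α = 0.1.

10.148; reject H₀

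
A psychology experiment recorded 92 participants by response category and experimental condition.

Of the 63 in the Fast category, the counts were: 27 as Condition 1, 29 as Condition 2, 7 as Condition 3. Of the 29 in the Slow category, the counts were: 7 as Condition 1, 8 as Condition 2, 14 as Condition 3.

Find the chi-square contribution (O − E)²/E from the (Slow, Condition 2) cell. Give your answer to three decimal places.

1.150

Row total (Slow) = 29; column total (Condition 2) = 37; N = 92.
Expected count E = 29 × 37 / 92 = 11.66304.
Contribution = (O − E)²/E = (8 − 11.66304)² / 11.66304 = 1.150.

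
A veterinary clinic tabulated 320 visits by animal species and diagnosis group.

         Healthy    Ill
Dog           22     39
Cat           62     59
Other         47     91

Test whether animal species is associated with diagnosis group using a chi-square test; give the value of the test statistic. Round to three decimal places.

Row totals: 61, 121, 138. Column totals: 131, 189. Grand total N = 320.
Expected counts (row total × column total / N):
  Dog, Healthy: 61×131/320 = 24.9719
  Dog, Ill: 61×189/320 = 36.0281
  Cat, Healthy: 121×131/320 = 49.5344
  Cat, Ill: 121×189/320 = 71.4656
  Other, Healthy: 138×131/320 = 56.4937
  Other, Ill: 138×189/320 = 81.5062
Contributions (O − E)²/E:
  (22 − 24.9719)²/24.9719 = 0.3537
  (39 − 36.0281)²/36.0281 = 0.2451
  (62 − 49.5344)²/49.5344 = 3.1370
  (59 − 71.4656)²/71.4656 = 2.1743
  (47 − 56.4937)²/56.4937 = 1.5954
  (91 − 81.5062)²/81.5062 = 1.1058
χ² = 0.3537 + 0.2451 + 3.1370 + 2.1743 + 1.5954 + 1.1058 = 8.611

8.611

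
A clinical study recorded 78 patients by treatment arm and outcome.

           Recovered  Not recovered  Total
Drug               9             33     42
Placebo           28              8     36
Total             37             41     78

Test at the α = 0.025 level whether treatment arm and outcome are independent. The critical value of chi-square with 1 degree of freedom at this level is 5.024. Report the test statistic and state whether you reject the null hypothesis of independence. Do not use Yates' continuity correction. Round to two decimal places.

Grand total N = 78.
Expected counts (row total × column total / N):
  Drug, Recovered: 42×37/78 = 19.9231
  Drug, Not recovered: 42×41/78 = 22.0769
  Placebo, Recovered: 36×37/78 = 17.0769
  Placebo, Not recovered: 36×41/78 = 18.9231
Contributions (O − E)²/E:
  (9 − 19.9231)²/19.9231 = 5.9887
  (33 − 22.0769)²/22.0769 = 5.4045
  (28 − 17.0769)²/17.0769 = 6.9869
  (8 − 18.9231)²/18.9231 = 6.3052
χ² = 5.9887 + 5.4045 + 6.9869 + 6.3052 = 24.69
df = (2−1)(2−1) = 1. Since 24.69 > 5.024, reject the null hypothesis of independence at α = 0.025.

24.69; reject H₀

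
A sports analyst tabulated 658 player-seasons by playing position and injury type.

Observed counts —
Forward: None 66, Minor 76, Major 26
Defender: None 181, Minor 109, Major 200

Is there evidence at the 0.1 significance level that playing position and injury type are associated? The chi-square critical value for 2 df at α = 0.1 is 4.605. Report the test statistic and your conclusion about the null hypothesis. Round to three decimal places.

47.098; reject H₀

Row totals: 168, 490. Column totals: 247, 185, 226. Grand total N = 658.
Expected counts (row total × column total / N):
  Forward, None: 168×247/658 = 63.0638
  Forward, Minor: 168×185/658 = 47.2340
  Forward, Major: 168×226/658 = 57.7021
  Defender, None: 490×247/658 = 183.9362
  Defender, Minor: 490×185/658 = 137.7660
  Defender, Major: 490×226/658 = 168.2979
Contributions (O − E)²/E:
  (66 − 63.0638)²/63.0638 = 0.1367
  (76 − 47.2340)²/47.2340 = 17.5188
  (26 − 57.7021)²/57.7021 = 17.4174
  (181 − 183.9362)²/183.9362 = 0.0469
  (109 − 137.7660)²/137.7660 = 6.0064
  (200 − 168.2979)²/168.2979 = 5.9717
χ² = 0.1367 + 17.5188 + 17.4174 + 0.0469 + 6.0064 + 5.9717 = 47.098
df = (2−1)(3−1) = 2. Since 47.098 > 4.605, reject the null hypothesis of independence at α = 0.1.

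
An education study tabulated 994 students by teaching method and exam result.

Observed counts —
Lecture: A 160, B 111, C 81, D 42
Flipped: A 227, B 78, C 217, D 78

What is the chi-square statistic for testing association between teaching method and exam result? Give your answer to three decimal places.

Row totals: 394, 600. Column totals: 387, 189, 298, 120. Grand total N = 994.
Expected counts (row total × column total / N):
  Lecture, A: 394×387/994 = 153.3984
  Lecture, B: 394×189/994 = 74.9155
  Lecture, C: 394×298/994 = 118.1207
  Lecture, D: 394×120/994 = 47.5654
  Flipped, A: 600×387/994 = 233.6016
  Flipped, B: 600×189/994 = 114.0845
  Flipped, C: 600×298/994 = 179.8793
  Flipped, D: 600×120/994 = 72.4346
Contributions (O − E)²/E:
  (160 − 153.3984)²/153.3984 = 0.2841
  (111 − 74.9155)²/74.9155 = 17.3808
  (81 − 118.1207)²/118.1207 = 11.6656
  (42 − 47.5654)²/47.5654 = 0.6512
  (227 − 233.6016)²/233.6016 = 0.1866
  (78 − 114.0845)²/114.0845 = 11.4134
  (217 − 179.8793)²/179.8793 = 7.6604
  (78 − 72.4346)²/72.4346 = 0.4276
χ² = 0.2841 + 17.3808 + 11.6656 + 0.6512 + 0.1866 + 11.4134 + 7.6604 + 0.4276 = 49.670

49.670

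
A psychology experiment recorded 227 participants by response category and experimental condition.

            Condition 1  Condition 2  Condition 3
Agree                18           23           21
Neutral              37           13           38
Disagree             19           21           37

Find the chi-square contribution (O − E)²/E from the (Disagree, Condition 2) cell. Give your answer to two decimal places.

Row total (Disagree) = 77; column total (Condition 2) = 57; N = 227.
Expected count E = 77 × 57 / 227 = 19.335.
Contribution = (O − E)²/E = (21 − 19.335)² / 19.335 = 0.14.

0.14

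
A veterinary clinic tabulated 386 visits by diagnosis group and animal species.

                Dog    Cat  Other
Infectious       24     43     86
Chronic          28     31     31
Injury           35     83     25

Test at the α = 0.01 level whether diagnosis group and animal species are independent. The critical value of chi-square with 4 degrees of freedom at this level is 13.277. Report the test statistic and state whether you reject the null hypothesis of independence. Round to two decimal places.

Row totals: 153, 90, 143. Column totals: 87, 157, 142. Grand total N = 386.
Expected counts (row total × column total / N):
  Infectious, Dog: 153×87/386 = 34.484
  Infectious, Cat: 153×157/386 = 62.231
  Infectious, Other: 153×142/386 = 56.285
  Chronic, Dog: 90×87/386 = 20.285
  Chronic, Cat: 90×157/386 = 36.606
  Chronic, Other: 90×142/386 = 33.109
  Injury, Dog: 143×87/386 = 32.231
  Injury, Cat: 143×157/386 = 58.163
  Injury, Other: 143×142/386 = 52.606
Contributions (O − E)²/E:
  (24 − 34.484)²/34.484 = 3.1874
  (43 − 62.231)²/62.231 = 5.9429
  (86 − 56.285)²/56.285 = 15.6877
  (28 − 20.285)²/20.285 = 2.9342
  (31 − 36.606)²/36.606 = 0.8585
  (31 − 33.109)²/33.109 = 0.1343
  (35 − 32.231)²/32.231 = 0.2379
  (83 − 58.163)²/58.163 = 10.6060
  (25 − 52.606)²/52.606 = 14.4868
χ² = 3.1874 + 5.9429 + 15.6877 + 2.9342 + 0.8585 + 0.1343 + 0.2379 + 10.6060 + 14.4868 = 54.08
df = (3−1)(3−1) = 4. Since 54.08 > 13.277, reject the null hypothesis of independence at α = 0.01.

54.08; reject H₀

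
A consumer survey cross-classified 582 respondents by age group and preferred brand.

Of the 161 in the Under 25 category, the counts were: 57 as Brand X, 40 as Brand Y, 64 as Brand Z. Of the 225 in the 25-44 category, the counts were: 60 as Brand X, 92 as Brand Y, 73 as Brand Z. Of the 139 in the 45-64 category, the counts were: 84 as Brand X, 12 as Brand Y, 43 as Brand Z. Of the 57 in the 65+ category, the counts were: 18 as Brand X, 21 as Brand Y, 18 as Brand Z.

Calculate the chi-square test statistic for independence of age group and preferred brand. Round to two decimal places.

Row totals: 161, 225, 139, 57. Column totals: 219, 165, 198. Grand total N = 582.
Expected counts (row total × column total / N):
  Under 25, Brand X: 161×219/582 = 60.582
  Under 25, Brand Y: 161×165/582 = 45.644
  Under 25, Brand Z: 161×198/582 = 54.773
  25-44, Brand X: 225×219/582 = 84.665
  25-44, Brand Y: 225×165/582 = 63.789
  25-44, Brand Z: 225×198/582 = 76.546
  45-64, Brand X: 139×219/582 = 52.304
  45-64, Brand Y: 139×165/582 = 39.407
  45-64, Brand Z: 139×198/582 = 47.289
  65+, Brand X: 57×219/582 = 21.448
  65+, Brand Y: 57×165/582 = 16.160
  65+, Brand Z: 57×198/582 = 19.392
Contributions (O − E)²/E:
  (57 − 60.582)²/60.582 = 0.2118
  (40 − 45.644)²/45.644 = 0.6979
  (64 − 54.773)²/54.773 = 1.5544
  (60 − 84.665)²/84.665 = 7.1855
  (92 − 63.789)²/63.789 = 12.4765
  (73 − 76.546)²/76.546 = 0.1643
  (84 − 52.304)²/52.304 = 19.2076
  (12 − 39.407)²/39.407 = 19.0612
  (43 − 47.289)²/47.289 = 0.3890
  (18 − 21.448)²/21.448 = 0.5543
  (21 − 16.160)²/16.160 = 1.4496
  (18 − 19.392)²/19.392 = 0.0999
χ² = 0.2118 + 0.6979 + 1.5544 + 7.1855 + 12.4765 + 0.1643 + 19.2076 + 19.0612 + 0.3890 + 0.5543 + 1.4496 + 0.0999 = 63.05

63.05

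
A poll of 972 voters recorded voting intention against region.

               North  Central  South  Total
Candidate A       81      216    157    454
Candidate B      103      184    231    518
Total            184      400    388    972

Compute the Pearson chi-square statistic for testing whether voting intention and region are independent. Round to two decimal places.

15.16

Grand total N = 972.
Expected counts (row total × column total / N):
  Candidate A, North: 454×184/972 = 85.942
  Candidate A, Central: 454×400/972 = 186.831
  Candidate A, South: 454×388/972 = 181.226
  Candidate B, North: 518×184/972 = 98.058
  Candidate B, Central: 518×400/972 = 213.169
  Candidate B, South: 518×388/972 = 206.774
Contributions (O − E)²/E:
  (81 − 85.942)²/85.942 = 0.2842
  (216 − 186.831)²/186.831 = 4.5540
  (157 − 181.226)²/181.226 = 3.2385
  (103 − 98.058)²/98.058 = 0.2491
  (184 − 213.169)²/213.169 = 3.9913
  (231 − 206.774)²/206.774 = 2.8384
χ² = 0.2842 + 4.5540 + 3.2385 + 0.2491 + 3.9913 + 2.8384 = 15.16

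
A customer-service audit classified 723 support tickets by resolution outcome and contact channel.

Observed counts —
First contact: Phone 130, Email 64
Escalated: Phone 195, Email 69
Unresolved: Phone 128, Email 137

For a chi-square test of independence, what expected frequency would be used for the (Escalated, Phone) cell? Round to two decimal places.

165.41

Row total (Escalated) = 264; column total (Phone) = 453; grand total N = 723.
Expected count = (row total × column total) / N = 264 × 453 / 723 = 165.41.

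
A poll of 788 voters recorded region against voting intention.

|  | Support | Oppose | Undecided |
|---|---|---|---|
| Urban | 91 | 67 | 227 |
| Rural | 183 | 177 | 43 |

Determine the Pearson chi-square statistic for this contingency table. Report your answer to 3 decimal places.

Row totals: 385, 403. Column totals: 274, 244, 270. Grand total N = 788.
Expected counts (row total × column total / N):
  Urban, Support: 385×274/788 = 133.87056
  Urban, Oppose: 385×244/788 = 119.21320
  Urban, Undecided: 385×270/788 = 131.91624
  Rural, Support: 403×274/788 = 140.12944
  Rural, Oppose: 403×244/788 = 124.78680
  Rural, Undecided: 403×270/788 = 138.08376
Contributions (O − E)²/E:
  (91 − 133.87056)²/133.87056 = 13.7288
  (67 − 119.21320)²/119.21320 = 22.8684
  (227 − 131.91624)²/131.91624 = 68.5353
  (183 − 140.12944)²/140.12944 = 13.1156
  (177 − 124.78680)²/124.78680 = 21.8470
  (43 − 138.08376)²/138.08376 = 65.4742
χ² = 13.7288 + 22.8684 + 68.5353 + 13.1156 + 21.8470 + 65.4742 = 205.569

205.569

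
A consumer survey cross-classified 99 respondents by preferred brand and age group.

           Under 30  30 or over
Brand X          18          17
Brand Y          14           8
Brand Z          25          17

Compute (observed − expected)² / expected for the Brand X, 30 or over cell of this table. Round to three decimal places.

0.312

Row total (Brand X) = 35; column total (30 or over) = 42; N = 99.
Expected count E = 35 × 42 / 99 = 14.8485.
Contribution = (O − E)²/E = (17 − 14.8485)² / 14.8485 = 0.312.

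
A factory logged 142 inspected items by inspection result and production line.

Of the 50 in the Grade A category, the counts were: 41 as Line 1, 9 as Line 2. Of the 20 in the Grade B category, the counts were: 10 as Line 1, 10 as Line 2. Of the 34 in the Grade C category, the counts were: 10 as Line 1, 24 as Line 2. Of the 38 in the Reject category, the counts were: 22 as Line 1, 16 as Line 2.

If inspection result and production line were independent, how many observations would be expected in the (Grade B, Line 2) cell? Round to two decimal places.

8.31

Row total (Grade B) = 20; column total (Line 2) = 59; grand total N = 142.
Expected count = (row total × column total) / N = 20 × 59 / 142 = 8.31.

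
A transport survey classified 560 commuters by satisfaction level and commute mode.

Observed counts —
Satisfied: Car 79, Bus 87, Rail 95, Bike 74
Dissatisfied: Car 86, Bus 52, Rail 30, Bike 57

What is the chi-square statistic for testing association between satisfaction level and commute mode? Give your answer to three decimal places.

Row totals: 335, 225. Column totals: 165, 139, 125, 131. Grand total N = 560.
Expected counts (row total × column total / N):
  Satisfied, Car: 335×165/560 = 98.70536
  Satisfied, Bus: 335×139/560 = 83.15179
  Satisfied, Rail: 335×125/560 = 74.77679
  Satisfied, Bike: 335×131/560 = 78.36607
  Dissatisfied, Car: 225×165/560 = 66.29464
  Dissatisfied, Bus: 225×139/560 = 55.84821
  Dissatisfied, Rail: 225×125/560 = 50.22321
  Dissatisfied, Bike: 225×131/560 = 52.63393
Contributions (O − E)²/E:
  (79 − 98.70536)²/98.70536 = 3.9339
  (87 − 83.15179)²/83.15179 = 0.1781
  (95 − 74.77679)²/74.77679 = 5.4693
  (74 − 78.36607)²/78.36607 = 0.2433
  (86 − 66.29464)²/66.29464 = 5.8572
  (52 − 55.84821)²/55.84821 = 0.2652
  (30 − 50.22321)²/50.22321 = 8.1432
  (57 − 52.63393)²/52.63393 = 0.3622
χ² = 3.9339 + 0.1781 + 5.4693 + 0.2433 + 5.8572 + 0.2652 + 8.1432 + 0.3622 = 24.452

24.452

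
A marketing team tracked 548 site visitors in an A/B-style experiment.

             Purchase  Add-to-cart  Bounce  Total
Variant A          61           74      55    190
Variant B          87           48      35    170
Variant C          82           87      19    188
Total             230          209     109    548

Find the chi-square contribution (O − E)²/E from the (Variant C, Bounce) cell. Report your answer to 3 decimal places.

9.048

Row total (Variant C) = 188; column total (Bounce) = 109; N = 548.
Expected count E = 188 × 109 / 548 = 37.39416.
Contribution = (O − E)²/E = (19 − 37.39416)² / 37.39416 = 9.048.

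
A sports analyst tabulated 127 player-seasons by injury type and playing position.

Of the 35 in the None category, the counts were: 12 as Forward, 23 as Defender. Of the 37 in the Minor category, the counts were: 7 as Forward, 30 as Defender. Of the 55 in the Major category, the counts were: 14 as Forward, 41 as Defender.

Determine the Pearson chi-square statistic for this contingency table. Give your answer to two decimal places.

2.22

Row totals: 35, 37, 55. Column totals: 33, 94. Grand total N = 127.
Expected counts (row total × column total / N):
  None, Forward: 35×33/127 = 9.094
  None, Defender: 35×94/127 = 25.906
  Minor, Forward: 37×33/127 = 9.614
  Minor, Defender: 37×94/127 = 27.386
  Major, Forward: 55×33/127 = 14.291
  Major, Defender: 55×94/127 = 40.709
Contributions (O − E)²/E:
  (12 − 9.094)²/9.094 = 0.9286
  (23 − 25.906)²/25.906 = 0.3260
  (7 − 9.614)²/9.614 = 0.7107
  (30 − 27.386)²/27.386 = 0.2495
  (14 − 14.291)²/14.291 = 0.0059
  (41 − 40.709)²/40.709 = 0.0021
χ² = 0.9286 + 0.3260 + 0.7107 + 0.2495 + 0.0059 + 0.0021 = 2.22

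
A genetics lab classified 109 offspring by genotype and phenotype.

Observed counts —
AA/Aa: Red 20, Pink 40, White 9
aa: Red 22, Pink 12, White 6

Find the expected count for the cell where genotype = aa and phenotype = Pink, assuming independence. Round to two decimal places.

19.08

Row total (aa) = 40; column total (Pink) = 52; grand total N = 109.
Expected count = (row total × column total) / N = 40 × 52 / 109 = 19.08.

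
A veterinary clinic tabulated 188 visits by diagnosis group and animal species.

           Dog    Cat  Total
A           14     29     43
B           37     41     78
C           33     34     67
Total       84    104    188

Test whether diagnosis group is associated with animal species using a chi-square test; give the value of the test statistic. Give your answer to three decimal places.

3.363

Grand total N = 188.
Expected counts (row total × column total / N):
  A, Dog: 43×84/188 = 19.2128
  A, Cat: 43×104/188 = 23.7872
  B, Dog: 78×84/188 = 34.8511
  B, Cat: 78×104/188 = 43.1489
  C, Dog: 67×84/188 = 29.9362
  C, Cat: 67×104/188 = 37.0638
Contributions (O − E)²/E:
  (14 − 19.2128)²/19.2128 = 1.4143
  (29 − 23.7872)²/23.7872 = 1.1423
  (37 − 34.8511)²/34.8511 = 0.1325
  (41 − 43.1489)²/43.1489 = 0.1070
  (33 − 29.9362)²/29.9362 = 0.3136
  (34 − 37.0638)²/37.0638 = 0.2533
χ² = 1.4143 + 1.1423 + 0.1325 + 0.1070 + 0.3136 + 0.2533 = 3.363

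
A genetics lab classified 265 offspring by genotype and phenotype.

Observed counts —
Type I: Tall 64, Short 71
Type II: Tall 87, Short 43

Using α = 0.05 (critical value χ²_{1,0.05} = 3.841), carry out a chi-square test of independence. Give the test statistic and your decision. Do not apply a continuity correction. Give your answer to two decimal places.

10.29; reject H₀

Row totals: 135, 130. Column totals: 151, 114. Grand total N = 265.
Expected counts (row total × column total / N):
  Type I, Tall: 135×151/265 = 76.925
  Type I, Short: 135×114/265 = 58.075
  Type II, Tall: 130×151/265 = 74.075
  Type II, Short: 130×114/265 = 55.925
Contributions (O − E)²/E:
  (64 − 76.925)²/76.925 = 2.1717
  (71 − 58.075)²/58.075 = 2.8765
  (87 − 74.075)²/74.075 = 2.2552
  (43 − 55.925)²/55.925 = 2.9871
χ² = 2.1717 + 2.8765 + 2.2552 + 2.9871 = 10.29
df = (2−1)(2−1) = 1. Since 10.29 > 3.841, reject the null hypothesis of independence at α = 0.05.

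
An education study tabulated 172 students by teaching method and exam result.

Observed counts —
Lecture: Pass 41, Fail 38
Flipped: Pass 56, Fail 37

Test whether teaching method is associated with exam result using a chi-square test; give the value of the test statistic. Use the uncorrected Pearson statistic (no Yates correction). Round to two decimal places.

1.20

Row totals: 79, 93. Column totals: 97, 75. Grand total N = 172.
Expected counts (row total × column total / N):
  Lecture, Pass: 79×97/172 = 44.552
  Lecture, Fail: 79×75/172 = 34.448
  Flipped, Pass: 93×97/172 = 52.448
  Flipped, Fail: 93×75/172 = 40.552
Contributions (O − E)²/E:
  (41 − 44.552)²/44.552 = 0.2832
  (38 − 34.448)²/34.448 = 0.3663
  (56 − 52.448)²/52.448 = 0.2406
  (37 − 40.552)²/40.552 = 0.3111
χ² = 0.2832 + 0.3663 + 0.2406 + 0.3111 = 1.20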